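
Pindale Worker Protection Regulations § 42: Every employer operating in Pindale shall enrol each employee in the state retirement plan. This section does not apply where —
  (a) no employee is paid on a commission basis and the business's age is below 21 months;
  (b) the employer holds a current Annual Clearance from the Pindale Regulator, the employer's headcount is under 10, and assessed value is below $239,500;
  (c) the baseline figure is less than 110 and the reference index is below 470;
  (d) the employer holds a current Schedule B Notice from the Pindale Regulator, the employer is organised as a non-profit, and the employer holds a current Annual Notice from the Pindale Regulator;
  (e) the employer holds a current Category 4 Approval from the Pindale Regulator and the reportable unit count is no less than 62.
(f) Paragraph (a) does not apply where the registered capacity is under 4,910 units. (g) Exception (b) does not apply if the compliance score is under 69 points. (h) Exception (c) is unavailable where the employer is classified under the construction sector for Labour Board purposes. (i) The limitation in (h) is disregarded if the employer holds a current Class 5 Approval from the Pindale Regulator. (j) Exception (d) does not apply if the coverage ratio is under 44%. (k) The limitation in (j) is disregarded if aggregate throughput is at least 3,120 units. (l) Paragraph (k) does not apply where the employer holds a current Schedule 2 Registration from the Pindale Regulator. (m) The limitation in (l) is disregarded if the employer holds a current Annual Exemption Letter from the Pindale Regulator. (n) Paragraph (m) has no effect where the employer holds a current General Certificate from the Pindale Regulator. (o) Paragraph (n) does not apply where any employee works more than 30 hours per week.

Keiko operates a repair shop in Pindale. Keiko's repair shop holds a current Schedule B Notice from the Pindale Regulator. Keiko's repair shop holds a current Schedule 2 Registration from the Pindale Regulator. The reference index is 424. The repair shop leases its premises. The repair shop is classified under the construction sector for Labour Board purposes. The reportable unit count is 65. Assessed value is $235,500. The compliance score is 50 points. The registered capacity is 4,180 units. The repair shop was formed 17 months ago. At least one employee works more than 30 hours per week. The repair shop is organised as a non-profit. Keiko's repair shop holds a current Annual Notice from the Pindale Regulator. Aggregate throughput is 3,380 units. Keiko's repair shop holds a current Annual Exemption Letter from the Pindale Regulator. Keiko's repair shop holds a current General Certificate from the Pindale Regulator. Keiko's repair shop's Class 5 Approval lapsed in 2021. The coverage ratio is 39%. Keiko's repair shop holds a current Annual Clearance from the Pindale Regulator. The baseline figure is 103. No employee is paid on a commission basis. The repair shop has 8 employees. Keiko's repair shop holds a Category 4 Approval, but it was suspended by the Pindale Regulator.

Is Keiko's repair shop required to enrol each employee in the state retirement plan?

No — exception (d) applies; Keiko's repair shop is not required to enrol each employee in the state retirement plan.

Exception (a): no employee is paid on commission; the business's age is 17 months, below the 21 months limit — every condition holds. But: (f) operates against (a): the registered capacity is 4,180 units, under the 4,910 units limit. So (a) is unavailable.
Exception (b)'s conditions are all satisfied: a current Annual Clearance is held; the employer's headcount is 8, under the 10 limit; assessed value is $235,500, below the $239,500 limit. Turning to paragraph (g): (g) operates against (b): the compliance score is 50 points, under the 69 points limit. (b) is therefore removed.
Exception (c)'s conditions are all satisfied: the baseline figure is 103, less than the 110 limit; the reference index is 424, below the 470 limit. However, paragraphs (h)–(i) must be considered: (h) operates against (c): the repair shop is classified under the construction sector. (i) is not triggered (there is no Class 5 Approval in force), so (h) stands. Exception (c) does not apply.
All of (d)'s requirements are met (a current Schedule B Notice is held; the employer is a non-profit; a current Annual Notice is held). As to paragraphs (j)–(o): (j) operates (the coverage ratio is 39%, under the 44% limit), but is overridden by (k): (k) operates — aggregate throughput is 3,380 units, meeting the 3,120 units threshold. (l) is engaged (a current Schedule 2 Registration is held), but is set aside by (m): (m) applies — a current Annual Exemption Letter is held. (n) applies (a current General Certificate is held), but is overridden by (o): (o) operates — at least one employee exceeds 30 hours/week. So (d) applies.
Exception (e) does not apply: there is no Category 4 Approval in force.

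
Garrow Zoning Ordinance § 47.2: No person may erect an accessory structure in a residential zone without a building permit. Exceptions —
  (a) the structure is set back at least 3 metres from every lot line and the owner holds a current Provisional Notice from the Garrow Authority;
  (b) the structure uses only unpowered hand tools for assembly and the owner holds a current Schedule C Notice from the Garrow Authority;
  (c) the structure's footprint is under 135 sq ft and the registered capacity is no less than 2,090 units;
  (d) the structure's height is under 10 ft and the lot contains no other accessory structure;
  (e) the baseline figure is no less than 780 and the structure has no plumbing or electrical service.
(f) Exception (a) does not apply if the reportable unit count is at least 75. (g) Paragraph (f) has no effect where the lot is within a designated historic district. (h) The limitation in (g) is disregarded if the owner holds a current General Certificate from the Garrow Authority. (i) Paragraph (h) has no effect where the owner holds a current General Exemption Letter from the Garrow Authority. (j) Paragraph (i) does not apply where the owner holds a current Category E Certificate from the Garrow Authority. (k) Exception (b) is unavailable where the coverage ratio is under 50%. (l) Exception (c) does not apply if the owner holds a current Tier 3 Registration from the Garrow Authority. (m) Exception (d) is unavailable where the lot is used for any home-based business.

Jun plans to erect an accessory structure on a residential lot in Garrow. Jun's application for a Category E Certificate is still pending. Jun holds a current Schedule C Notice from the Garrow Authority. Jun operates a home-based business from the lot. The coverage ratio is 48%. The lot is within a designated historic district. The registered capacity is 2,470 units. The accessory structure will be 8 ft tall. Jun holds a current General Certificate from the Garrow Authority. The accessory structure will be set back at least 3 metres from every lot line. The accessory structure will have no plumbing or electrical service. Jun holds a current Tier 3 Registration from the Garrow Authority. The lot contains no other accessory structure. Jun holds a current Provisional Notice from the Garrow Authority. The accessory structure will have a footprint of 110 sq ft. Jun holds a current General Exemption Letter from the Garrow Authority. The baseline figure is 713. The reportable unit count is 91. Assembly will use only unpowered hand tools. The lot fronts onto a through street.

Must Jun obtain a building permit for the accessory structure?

No — exception (a) applies; Jun does not need a building permit.

Exception (a)'s conditions are all satisfied: the setback is at least 3 m on every side; a current Provisional Notice is held. As to paragraphs (f)–(j): (f) operates (the reportable unit count is 91, meeting the 75 threshold), but is overridden by (g): (g) operates — the lot is in a historic district. (h) applies (a current General Certificate is held), but is displaced by (i): (i) operates against (h): a current General Exemption Letter is held. (j), which would lift (i), is inapplicable — there is no Category E Certificate in force. (a) remains available.
Exception (b) is satisfied on its face — assembly uses only hand tools; a current Schedule C Notice is held. However, paragraph (k) must be considered: (k) operates — the coverage ratio is 48%, under the 50% limit. Exception (b) does not apply.
Exception (c)'s conditions are all satisfied: the structure's footprint is 110 sq ft, under the 135 sq ft limit; the registered capacity is 2,470 units, meeting the 2,090 units threshold. Turning to paragraph (l): (l) operates — a current Tier 3 Registration is held. Exception (c) does not apply.
Exception (d)'s conditions are all satisfied: the structure's height is 8 ft, under the 10 ft limit; the lot has no other accessory structure. But: (m) is triggered — a home-based business operates on the lot. Exception (d) does not apply.
Exception (e) fails — the baseline figure is 713, short of 780.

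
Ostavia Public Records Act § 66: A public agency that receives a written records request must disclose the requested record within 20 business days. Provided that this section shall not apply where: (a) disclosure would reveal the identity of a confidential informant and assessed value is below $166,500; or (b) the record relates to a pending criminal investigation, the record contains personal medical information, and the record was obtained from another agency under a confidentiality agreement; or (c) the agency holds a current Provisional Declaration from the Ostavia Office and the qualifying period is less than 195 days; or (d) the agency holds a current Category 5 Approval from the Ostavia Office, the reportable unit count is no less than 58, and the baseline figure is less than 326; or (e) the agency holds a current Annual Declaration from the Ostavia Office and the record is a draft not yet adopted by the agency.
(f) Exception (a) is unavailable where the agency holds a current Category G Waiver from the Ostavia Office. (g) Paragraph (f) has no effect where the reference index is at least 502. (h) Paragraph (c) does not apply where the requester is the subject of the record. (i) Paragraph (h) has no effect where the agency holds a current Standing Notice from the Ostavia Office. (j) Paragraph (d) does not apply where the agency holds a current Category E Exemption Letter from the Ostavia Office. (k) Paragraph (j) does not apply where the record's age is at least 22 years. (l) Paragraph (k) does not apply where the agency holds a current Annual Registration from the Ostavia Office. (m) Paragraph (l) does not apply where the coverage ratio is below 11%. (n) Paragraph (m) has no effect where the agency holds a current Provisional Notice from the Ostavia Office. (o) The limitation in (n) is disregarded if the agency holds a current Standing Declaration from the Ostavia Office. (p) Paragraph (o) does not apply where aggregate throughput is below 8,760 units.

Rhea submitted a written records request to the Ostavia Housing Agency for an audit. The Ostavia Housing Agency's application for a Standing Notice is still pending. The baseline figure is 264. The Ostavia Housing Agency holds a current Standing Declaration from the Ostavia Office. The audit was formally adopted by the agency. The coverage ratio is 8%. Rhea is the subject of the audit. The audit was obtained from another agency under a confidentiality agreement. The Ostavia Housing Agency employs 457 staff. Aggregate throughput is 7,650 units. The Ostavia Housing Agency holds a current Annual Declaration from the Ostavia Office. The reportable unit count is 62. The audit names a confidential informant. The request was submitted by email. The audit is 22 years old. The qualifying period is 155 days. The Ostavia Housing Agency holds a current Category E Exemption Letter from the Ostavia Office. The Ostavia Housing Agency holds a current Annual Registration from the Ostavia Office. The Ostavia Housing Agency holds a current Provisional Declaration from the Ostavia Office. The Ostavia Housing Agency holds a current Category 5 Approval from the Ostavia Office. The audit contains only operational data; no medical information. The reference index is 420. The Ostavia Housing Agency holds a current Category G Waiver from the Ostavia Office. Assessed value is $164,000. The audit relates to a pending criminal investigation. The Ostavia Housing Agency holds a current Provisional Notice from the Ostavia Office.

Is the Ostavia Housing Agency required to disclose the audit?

Yes — the Ostavia Housing Agency must disclose the audit.

Exception (a)'s conditions are all satisfied: the audit names a confidential informant; assessed value is $164,000, below the $166,500 limit. But: (f) applies — a current Category G Waiver is held. (g) is not engaged (the reference index is 420, short of 502), so (f) stands. So (a) is unavailable.
Exception (b) fails — the audit contains only operational data.
Exception (c) is satisfied on its face — a current Provisional Declaration is held; the qualifying period is 155 days, less than the 195 days limit. But: (h) operates against (c): Rhea is the subject of the audit. (i) is not engaged (the Standing Notice is not current), so (h) stands. So (c) is unavailable.
Exception (d) is satisfied on its face — a current Category 5 Approval is held; the reportable unit count is 62, meeting the 58 threshold; the baseline figure is 264, less than the 326 limit. But: (j) operates against (d): a current Category E Exemption Letter is held. (k) is triggered (the record's age is 22 years, meeting the 22 years threshold), but is itself disapplied by (l): (l) applies — a current Annual Registration is held. (m) operates (the coverage ratio is 8%, below the 11% limit), but is overridden by (n): (n) operates against (m): a current Provisional Notice is held. (o) would limit (n) — a current Standing Declaration is held — but (p) sets (o) aside: (p) is engaged — aggregate throughput is 7,650 units, below the 8,760 units limit. (d) is therefore removed.
Exception (e) does not apply: the audit has been formally adopted.
No exception displaces § 66.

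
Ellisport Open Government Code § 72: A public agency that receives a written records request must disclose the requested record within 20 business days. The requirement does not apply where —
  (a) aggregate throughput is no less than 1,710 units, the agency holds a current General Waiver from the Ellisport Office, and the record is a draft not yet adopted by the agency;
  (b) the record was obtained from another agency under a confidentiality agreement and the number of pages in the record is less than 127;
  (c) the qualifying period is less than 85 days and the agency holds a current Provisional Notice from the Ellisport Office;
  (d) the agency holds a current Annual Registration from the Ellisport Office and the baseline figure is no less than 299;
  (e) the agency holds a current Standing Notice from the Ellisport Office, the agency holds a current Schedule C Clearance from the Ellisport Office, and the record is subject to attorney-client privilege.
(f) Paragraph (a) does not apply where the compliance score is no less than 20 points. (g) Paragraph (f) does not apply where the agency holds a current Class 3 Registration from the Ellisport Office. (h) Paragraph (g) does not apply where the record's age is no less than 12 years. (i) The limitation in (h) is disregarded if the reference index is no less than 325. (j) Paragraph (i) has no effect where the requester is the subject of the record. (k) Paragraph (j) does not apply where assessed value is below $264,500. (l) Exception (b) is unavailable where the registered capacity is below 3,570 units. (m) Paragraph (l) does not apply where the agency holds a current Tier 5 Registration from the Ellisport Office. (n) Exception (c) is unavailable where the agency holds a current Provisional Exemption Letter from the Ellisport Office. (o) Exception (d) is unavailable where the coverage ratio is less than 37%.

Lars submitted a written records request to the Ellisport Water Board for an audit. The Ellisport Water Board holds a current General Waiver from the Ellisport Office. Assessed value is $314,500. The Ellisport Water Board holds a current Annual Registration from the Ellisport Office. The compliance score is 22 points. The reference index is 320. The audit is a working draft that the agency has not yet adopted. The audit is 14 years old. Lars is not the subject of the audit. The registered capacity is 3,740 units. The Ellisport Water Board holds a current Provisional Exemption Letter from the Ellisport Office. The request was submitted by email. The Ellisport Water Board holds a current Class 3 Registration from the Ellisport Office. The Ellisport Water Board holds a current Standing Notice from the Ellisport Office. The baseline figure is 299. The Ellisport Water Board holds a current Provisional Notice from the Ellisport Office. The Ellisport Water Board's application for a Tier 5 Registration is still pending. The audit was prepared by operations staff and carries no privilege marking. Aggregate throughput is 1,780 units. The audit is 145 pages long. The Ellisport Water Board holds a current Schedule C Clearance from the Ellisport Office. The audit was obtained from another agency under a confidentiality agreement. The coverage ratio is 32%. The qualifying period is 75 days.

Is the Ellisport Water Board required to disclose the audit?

Yes — the Ellisport Water Board must disclose the audit.

All of (a)'s requirements are met (aggregate throughput is 1,780 units, meeting the 1,710 units threshold; a current General Waiver is held; the audit is an unadopted draft). But: (f) operates against (a): the compliance score is 22 points, meeting the 20 points threshold. (g) would limit (f) — a current Class 3 Registration is held — but (h) sets (g) aside: (h) operates against (g): the record's age is 14 years, meeting the 12 years threshold. (i) is not engaged (the reference index is 320, short of 325), so (h) stands. (a) is therefore removed.
Exception (b) requires that the number of pages in the record is less than 127; but the number of pages in the record is 145, not less than 127, so (b) is unavailable.
Exception (c): the qualifying period is 75 days, less than the 85 days limit; a current Provisional Notice is held — every condition holds. However, paragraph (n) must be considered: (n) operates against (c): a current Provisional Exemption Letter is held. (c) is therefore removed.
Exception (d)'s conditions are all satisfied: a current Annual Registration is held; the baseline figure is 299, meeting the 299 threshold. But applying paragraph (o): (o) operates against (d): the coverage ratio is 32%, less than the 37% limit. So (d) is unavailable.
Exception (e) requires that the record is subject to attorney-client privilege; but the audit carries no privilege marking, so (e) is unavailable.
No exception is made out. the Ellisport Water Board falls within the general rule.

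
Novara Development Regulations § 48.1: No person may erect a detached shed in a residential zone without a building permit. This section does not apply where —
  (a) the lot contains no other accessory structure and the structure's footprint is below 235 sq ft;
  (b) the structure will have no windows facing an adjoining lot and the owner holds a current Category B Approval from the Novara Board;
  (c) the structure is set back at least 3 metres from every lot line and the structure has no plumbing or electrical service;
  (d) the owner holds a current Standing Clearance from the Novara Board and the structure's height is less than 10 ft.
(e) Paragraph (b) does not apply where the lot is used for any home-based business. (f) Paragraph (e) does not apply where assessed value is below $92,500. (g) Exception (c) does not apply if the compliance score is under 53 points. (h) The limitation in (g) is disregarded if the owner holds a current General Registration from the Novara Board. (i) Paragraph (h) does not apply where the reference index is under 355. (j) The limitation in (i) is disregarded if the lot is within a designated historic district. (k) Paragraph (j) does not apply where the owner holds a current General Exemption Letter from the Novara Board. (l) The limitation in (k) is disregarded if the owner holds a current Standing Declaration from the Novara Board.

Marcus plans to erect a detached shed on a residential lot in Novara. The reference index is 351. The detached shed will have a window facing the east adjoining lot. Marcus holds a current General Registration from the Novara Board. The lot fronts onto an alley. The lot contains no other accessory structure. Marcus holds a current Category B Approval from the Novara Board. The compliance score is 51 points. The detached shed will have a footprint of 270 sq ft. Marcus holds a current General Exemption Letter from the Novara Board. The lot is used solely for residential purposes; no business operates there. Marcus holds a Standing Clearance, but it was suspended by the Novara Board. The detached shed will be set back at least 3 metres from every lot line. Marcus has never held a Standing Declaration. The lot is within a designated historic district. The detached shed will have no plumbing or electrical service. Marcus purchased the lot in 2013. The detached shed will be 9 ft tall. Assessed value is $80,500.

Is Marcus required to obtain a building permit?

Exception (a) does not apply: the structure's footprint is 270 sq ft, not below 235 sq ft.
Exception (b) requires that the structure will have no windows facing an adjoining lot; but a window faces an adjoining lot, so (b) is unavailable.
All of (c)'s requirements are met (the setback is at least 3 m on every side; there is no plumbing or electrical service). But: (g) is engaged — the compliance score is 51 points, under the 53 points limit. (h) is triggered (a current General Registration is held), but is set aside by (i): (i) operates — the reference index is 351, under the 355 limit. (j) would limit (i) — the lot is in a historic district — but (k) sets (j) aside: (k) operates against (j): a current General Exemption Letter is held. (l), which would lift (k), is inapplicable — there is no Standing Declaration in force. So (c) is unavailable.
Exception (d) fails — there is no Standing Clearance in force.
No exception applies. The general rule governs.

Yes — Marcus must obtain a building permit.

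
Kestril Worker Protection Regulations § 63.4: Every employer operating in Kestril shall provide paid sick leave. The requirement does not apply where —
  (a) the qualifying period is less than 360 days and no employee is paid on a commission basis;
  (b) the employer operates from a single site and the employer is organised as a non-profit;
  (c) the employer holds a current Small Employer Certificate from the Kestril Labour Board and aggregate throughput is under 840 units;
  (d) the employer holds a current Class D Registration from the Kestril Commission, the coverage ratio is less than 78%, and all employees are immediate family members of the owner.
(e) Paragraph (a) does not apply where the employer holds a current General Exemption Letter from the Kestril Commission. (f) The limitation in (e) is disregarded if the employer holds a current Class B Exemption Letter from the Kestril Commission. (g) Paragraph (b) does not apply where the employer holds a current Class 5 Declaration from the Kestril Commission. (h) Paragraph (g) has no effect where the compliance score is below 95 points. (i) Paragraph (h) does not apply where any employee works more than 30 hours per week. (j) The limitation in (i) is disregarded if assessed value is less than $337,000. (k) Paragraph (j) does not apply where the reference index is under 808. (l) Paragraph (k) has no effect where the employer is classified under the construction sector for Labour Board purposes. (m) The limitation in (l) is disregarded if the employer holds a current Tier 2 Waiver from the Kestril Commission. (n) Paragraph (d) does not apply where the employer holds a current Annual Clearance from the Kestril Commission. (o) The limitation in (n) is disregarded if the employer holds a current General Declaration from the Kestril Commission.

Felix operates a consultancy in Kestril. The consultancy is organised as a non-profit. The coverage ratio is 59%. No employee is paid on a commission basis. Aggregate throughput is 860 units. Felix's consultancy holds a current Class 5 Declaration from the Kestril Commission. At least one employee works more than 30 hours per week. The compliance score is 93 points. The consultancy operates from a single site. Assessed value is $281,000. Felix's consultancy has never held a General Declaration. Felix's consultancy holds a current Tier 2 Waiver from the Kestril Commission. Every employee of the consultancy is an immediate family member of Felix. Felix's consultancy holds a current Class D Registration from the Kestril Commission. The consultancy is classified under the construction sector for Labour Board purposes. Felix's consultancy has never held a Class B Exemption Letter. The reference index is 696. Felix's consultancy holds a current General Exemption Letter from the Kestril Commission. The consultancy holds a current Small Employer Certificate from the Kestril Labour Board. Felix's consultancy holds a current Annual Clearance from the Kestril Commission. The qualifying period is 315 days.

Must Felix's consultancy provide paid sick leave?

Exception (a) is satisfied on its face — the qualifying period is 315 days, less than the 360 days limit; no employee is paid on commission. Turning to paragraphs (e)–(f): (e) is engaged — a current General Exemption Letter is held. (f), which would lift (e), is not triggered — there is no Class B Exemption Letter in force. Exception (a) does not apply.
Exception (b): the employer operates from a single site; the employer is a non-profit — every condition holds. Turning to paragraphs (g)–(m): (g) applies — a current Class 5 Declaration is held. (h) would limit (g) — the compliance score is 93 points, below the 95 points limit — but (i) sets (h) aside: (i) operates against (h): at least one employee exceeds 30 hours/week. (j) operates (assessed value is $281,000, less than the $337,000 limit), but yields to (k): (k) operates — the reference index is 696, under the 808 limit. (l) operates (the consultancy is classified under the construction sector), but is overridden by (m): (m) is engaged — a current Tier 2 Waiver is held. (b) is therefore removed.
Exception (c) requires that aggregate throughput is under 840 units; but aggregate throughput is 860 units, not under 840 units, so (c) is unavailable.
Exception (d)'s conditions are all satisfied: a current Class D Registration is held; the coverage ratio is 59%, less than the 78% limit; every employee is an immediate family member. However, paragraphs (n)–(o) must be considered: (n) operates against (d): a current Annual Clearance is held. (o), which would lift (n), is not triggered — the General Declaration is not current. (d) is therefore removed.
No exception is made out. Felix's consultancy falls within the general rule.

Yes — Felix's consultancy must provide paid sick leave.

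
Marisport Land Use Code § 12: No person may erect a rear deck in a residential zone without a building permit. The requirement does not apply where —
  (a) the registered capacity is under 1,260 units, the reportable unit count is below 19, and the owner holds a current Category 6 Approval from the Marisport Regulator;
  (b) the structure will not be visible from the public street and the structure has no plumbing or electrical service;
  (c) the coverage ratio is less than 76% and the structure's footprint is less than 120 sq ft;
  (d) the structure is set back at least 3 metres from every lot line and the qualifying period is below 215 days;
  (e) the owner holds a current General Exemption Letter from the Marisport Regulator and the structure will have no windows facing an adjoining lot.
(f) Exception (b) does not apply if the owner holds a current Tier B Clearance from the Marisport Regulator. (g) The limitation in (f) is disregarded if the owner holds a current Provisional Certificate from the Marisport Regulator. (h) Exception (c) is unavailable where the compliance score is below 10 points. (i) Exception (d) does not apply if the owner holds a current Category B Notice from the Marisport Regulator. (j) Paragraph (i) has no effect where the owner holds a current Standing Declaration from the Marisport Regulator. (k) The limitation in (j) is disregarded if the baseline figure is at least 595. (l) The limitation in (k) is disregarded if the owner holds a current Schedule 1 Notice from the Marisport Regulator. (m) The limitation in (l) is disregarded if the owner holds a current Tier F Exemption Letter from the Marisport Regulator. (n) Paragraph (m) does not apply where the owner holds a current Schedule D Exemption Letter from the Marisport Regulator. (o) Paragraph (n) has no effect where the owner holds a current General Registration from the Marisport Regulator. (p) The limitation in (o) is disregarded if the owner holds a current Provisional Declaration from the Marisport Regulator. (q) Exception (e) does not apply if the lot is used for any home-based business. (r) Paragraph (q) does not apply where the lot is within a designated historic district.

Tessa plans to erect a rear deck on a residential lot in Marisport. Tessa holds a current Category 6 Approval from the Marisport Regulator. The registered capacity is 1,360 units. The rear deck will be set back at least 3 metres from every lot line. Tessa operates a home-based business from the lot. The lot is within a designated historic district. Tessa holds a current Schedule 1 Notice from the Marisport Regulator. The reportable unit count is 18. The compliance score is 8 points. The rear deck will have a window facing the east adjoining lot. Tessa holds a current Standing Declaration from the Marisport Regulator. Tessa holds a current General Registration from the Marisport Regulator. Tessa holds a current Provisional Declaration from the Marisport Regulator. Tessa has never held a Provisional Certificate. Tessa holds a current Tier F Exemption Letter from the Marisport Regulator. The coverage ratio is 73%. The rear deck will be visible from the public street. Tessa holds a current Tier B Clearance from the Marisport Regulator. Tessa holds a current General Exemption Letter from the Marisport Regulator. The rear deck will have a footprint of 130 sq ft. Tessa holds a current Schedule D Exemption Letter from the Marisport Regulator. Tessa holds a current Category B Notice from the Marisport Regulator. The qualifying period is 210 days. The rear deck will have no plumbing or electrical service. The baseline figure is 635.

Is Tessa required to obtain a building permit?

Exception (a) does not apply: the registered capacity is 1,360 units, not under 1,260 units.
Exception (b) fails — the structure will be visible from the street.
Exception (c) requires that the structure's footprint is less than 120 sq ft; but the structure's footprint is 130 sq ft, not less than 120 sq ft, so (c) is unavailable.
Exception (d)'s conditions are all satisfied: the setback is at least 3 m on every side; the qualifying period is 210 days, below the 215 days limit. Under paragraphs (i)–(p): (i) would limit (d) — a current Category B Notice is held — but (j) sets (i) aside: (j) is triggered — a current Standing Declaration is held. (k) operates (the baseline figure is 635, meeting the 595 threshold), but yields to (l): (l) is engaged — a current Schedule 1 Notice is held. (m) would limit (l) — a current Tier F Exemption Letter is held — but (n) sets (m) aside: (n) operates against (m): a current Schedule D Exemption Letter is held. (o) operates (a current General Registration is held), but is overridden by (p): (p) applies — a current Provisional Declaration is held. (d) remains available.
Exception (e) does not apply: a window faces an adjoining lot.

No — exception (d) applies; Tessa does not need a building permit.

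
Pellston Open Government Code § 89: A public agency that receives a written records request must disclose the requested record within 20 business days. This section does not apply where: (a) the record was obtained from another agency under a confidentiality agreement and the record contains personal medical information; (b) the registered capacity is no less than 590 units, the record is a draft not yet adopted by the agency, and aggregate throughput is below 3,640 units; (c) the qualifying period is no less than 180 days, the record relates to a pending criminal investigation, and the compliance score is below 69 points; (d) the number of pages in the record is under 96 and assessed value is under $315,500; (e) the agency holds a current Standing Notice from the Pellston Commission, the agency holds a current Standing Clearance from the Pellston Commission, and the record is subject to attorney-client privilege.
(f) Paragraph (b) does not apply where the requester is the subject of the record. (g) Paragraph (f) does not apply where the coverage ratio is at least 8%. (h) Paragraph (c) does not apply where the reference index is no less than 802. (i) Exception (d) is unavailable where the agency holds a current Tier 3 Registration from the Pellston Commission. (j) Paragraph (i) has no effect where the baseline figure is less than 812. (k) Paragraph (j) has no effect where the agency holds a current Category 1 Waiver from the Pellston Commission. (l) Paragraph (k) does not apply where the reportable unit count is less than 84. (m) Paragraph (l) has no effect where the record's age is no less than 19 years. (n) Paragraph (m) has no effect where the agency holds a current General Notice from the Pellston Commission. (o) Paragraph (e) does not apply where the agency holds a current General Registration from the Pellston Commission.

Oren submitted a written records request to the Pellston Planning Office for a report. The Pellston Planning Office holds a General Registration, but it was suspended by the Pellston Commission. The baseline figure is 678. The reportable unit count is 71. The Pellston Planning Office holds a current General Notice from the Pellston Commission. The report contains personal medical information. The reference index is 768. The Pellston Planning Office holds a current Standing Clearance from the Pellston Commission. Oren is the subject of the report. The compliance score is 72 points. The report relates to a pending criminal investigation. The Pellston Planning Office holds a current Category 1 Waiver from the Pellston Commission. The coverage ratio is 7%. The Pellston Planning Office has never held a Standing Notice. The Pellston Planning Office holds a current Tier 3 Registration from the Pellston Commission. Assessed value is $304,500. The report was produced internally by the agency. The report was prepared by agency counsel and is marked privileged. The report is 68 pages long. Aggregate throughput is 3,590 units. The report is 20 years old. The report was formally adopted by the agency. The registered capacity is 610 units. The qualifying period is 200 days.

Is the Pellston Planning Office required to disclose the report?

No — exception (d) applies; the Pellston Planning Office is not required to disclose the report.

Exception (a) does not apply: the report was produced internally.
Exception (b) does not apply: the report has been formally adopted.
Exception (c) requires that the compliance score is below 69 points; but the compliance score is 72 points, not below 69 points, so (c) is unavailable.
Exception (d) is satisfied on its face — the number of pages in the record is 68, under the 96 limit; assessed value is $304,500, under the $315,500 limit. As to paragraphs (i)–(n): (i) applies (a current Tier 3 Registration is held), but is overridden by (j): (j) operates against (i): the baseline figure is 678, less than the 812 limit. (k) would limit (j) — a current Category 1 Waiver is held — but (l) sets (k) aside: (l) operates — the reportable unit count is 71, less than the 84 limit. (m) would limit (l) — the record's age is 20 years, meeting the 19 years threshold — but (n) sets (m) aside: (n) operates against (m): a current General Notice is held. Exception (d) stands.
Exception (e) does not apply: there is no Standing Notice in force.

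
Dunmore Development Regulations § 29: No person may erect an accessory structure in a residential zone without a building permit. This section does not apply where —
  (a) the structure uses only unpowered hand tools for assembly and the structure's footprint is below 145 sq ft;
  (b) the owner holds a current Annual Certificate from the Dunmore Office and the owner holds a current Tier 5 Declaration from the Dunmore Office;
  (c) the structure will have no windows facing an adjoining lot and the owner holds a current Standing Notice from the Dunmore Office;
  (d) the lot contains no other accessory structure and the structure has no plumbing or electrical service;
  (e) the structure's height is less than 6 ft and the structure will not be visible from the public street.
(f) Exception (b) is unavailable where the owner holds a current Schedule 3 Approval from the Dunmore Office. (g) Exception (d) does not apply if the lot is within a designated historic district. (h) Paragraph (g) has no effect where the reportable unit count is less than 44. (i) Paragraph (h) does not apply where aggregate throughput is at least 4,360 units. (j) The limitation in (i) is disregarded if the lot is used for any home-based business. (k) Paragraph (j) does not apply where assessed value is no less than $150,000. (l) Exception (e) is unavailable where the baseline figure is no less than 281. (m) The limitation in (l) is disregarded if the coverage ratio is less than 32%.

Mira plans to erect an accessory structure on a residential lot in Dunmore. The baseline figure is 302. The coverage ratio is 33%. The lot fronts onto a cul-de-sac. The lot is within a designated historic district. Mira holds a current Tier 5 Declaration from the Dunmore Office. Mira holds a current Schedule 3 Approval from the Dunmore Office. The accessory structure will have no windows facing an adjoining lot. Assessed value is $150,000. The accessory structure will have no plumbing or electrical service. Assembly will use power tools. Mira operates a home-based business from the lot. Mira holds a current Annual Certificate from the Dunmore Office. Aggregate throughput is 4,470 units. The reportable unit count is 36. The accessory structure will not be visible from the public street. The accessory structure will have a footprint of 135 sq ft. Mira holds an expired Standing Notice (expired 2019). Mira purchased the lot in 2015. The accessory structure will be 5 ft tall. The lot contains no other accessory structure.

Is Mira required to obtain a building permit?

Yes — Mira must obtain a building permit.

Exception (a) requires that the structure uses only unpowered hand tools for assembly; but assembly uses power tools, so (a) is unavailable.
Exception (b) is satisfied on its face — a current Annual Certificate is held; a current Tier 5 Declaration is held. But applying paragraph (f): (f) is triggered — a current Schedule 3 Approval is held. Exception (b) does not apply.
Exception (c) does not apply: there is no Standing Notice in force.
Exception (d): the lot has no other accessory structure; there is no plumbing or electrical service — every condition holds. However, paragraphs (g)–(k) must be considered: (g) is engaged — the lot is in a historic district. (h) would limit (g) — the reportable unit count is 36, less than the 44 limit — but (i) sets (h) aside: (i) operates against (h): aggregate throughput is 4,470 units, meeting the 4,360 units threshold. (j) is engaged (a home-based business operates on the lot), but is itself disapplied by (k): (k) operates against (j): assessed value is $150,000, meeting the $150,000 threshold. (d) is therefore removed.
Exception (e): the structure's height is 5 ft, less than the 6 ft limit; the structure will not be visible from the street — every condition holds. However, paragraphs (l)–(m) must be considered: (l) is engaged — the baseline figure is 302, meeting the 281 threshold. (m), which would lift (l), does not operate here — the coverage ratio is 33%, not less than 32%. (e) is therefore removed.
Every exception is unavailable, so the rule governs.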